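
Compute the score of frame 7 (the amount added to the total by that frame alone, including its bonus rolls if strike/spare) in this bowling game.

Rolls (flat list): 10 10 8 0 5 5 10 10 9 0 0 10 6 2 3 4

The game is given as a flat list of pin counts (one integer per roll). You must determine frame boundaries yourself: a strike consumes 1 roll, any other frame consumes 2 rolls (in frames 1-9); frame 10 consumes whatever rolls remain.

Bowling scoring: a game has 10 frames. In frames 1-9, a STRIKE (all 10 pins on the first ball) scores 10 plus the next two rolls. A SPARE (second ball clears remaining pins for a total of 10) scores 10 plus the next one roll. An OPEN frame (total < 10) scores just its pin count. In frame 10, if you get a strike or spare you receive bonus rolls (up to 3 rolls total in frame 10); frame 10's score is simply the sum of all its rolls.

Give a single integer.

Frame 1: STRIKE. 10 + next two rolls (10+8) = 28. Cumulative: 28
Frame 2: STRIKE. 10 + next two rolls (8+0) = 18. Cumulative: 46
Frame 3: OPEN (8+0=8). Cumulative: 54
Frame 4: SPARE (5+5=10). 10 + next roll (10) = 20. Cumulative: 74
Frame 5: STRIKE. 10 + next two rolls (10+9) = 29. Cumulative: 103
Frame 6: STRIKE. 10 + next two rolls (9+0) = 19. Cumulative: 122
Frame 7: OPEN (9+0=9). Cumulative: 131
Frame 8: SPARE (0+10=10). 10 + next roll (6) = 16. Cumulative: 147
Frame 9: OPEN (6+2=8). Cumulative: 155

Answer: 9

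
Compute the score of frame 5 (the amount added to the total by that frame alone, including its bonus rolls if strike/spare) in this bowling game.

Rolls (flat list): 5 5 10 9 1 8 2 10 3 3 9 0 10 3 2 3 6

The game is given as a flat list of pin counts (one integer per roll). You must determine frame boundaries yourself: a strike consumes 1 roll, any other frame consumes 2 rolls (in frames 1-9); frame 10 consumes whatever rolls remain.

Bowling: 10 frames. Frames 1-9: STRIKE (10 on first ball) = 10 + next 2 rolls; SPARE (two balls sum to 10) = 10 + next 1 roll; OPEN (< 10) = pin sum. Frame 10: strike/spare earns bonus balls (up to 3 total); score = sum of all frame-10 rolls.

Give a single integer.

Answer: 16

Derivation:
Frame 1: SPARE (5+5=10). 10 + next roll (10) = 20. Cumulative: 20
Frame 2: STRIKE. 10 + next two rolls (9+1) = 20. Cumulative: 40
Frame 3: SPARE (9+1=10). 10 + next roll (8) = 18. Cumulative: 58
Frame 4: SPARE (8+2=10). 10 + next roll (10) = 20. Cumulative: 78
Frame 5: STRIKE. 10 + next two rolls (3+3) = 16. Cumulative: 94
Frame 6: OPEN (3+3=6). Cumulative: 100
Frame 7: OPEN (9+0=9). Cumulative: 109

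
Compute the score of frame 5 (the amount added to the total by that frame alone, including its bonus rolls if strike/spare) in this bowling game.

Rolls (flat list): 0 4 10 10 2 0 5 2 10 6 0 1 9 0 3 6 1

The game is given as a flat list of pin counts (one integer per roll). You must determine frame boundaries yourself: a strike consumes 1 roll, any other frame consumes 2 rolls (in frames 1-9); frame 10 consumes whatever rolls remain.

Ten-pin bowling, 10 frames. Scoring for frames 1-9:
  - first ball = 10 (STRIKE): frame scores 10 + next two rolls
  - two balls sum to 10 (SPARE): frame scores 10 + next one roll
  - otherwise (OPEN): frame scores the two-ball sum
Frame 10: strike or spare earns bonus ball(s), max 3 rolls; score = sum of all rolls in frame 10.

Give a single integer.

Frame 1: OPEN (0+4=4). Cumulative: 4
Frame 2: STRIKE. 10 + next two rolls (10+2) = 22. Cumulative: 26
Frame 3: STRIKE. 10 + next two rolls (2+0) = 12. Cumulative: 38
Frame 4: OPEN (2+0=2). Cumulative: 40
Frame 5: OPEN (5+2=7). Cumulative: 47
Frame 6: STRIKE. 10 + next two rolls (6+0) = 16. Cumulative: 63
Frame 7: OPEN (6+0=6). Cumulative: 69

Answer: 7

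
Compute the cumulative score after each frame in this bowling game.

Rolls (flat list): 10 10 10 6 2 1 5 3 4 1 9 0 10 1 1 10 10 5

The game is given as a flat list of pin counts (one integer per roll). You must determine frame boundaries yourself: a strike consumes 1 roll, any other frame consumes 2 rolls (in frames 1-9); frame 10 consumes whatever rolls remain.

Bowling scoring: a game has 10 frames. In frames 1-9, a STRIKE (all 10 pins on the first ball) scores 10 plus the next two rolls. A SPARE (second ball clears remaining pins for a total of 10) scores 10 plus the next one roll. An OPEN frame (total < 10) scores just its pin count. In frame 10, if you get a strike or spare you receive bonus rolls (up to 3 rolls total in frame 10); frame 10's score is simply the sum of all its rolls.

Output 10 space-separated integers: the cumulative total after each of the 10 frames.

Frame 1: STRIKE. 10 + next two rolls (10+10) = 30. Cumulative: 30
Frame 2: STRIKE. 10 + next two rolls (10+6) = 26. Cumulative: 56
Frame 3: STRIKE. 10 + next two rolls (6+2) = 18. Cumulative: 74
Frame 4: OPEN (6+2=8). Cumulative: 82
Frame 5: OPEN (1+5=6). Cumulative: 88
Frame 6: OPEN (3+4=7). Cumulative: 95
Frame 7: SPARE (1+9=10). 10 + next roll (0) = 10. Cumulative: 105
Frame 8: SPARE (0+10=10). 10 + next roll (1) = 11. Cumulative: 116
Frame 9: OPEN (1+1=2). Cumulative: 118
Frame 10: STRIKE. Sum of all frame-10 rolls (10+10+5) = 25. Cumulative: 143

Answer: 30 56 74 82 88 95 105 116 118 143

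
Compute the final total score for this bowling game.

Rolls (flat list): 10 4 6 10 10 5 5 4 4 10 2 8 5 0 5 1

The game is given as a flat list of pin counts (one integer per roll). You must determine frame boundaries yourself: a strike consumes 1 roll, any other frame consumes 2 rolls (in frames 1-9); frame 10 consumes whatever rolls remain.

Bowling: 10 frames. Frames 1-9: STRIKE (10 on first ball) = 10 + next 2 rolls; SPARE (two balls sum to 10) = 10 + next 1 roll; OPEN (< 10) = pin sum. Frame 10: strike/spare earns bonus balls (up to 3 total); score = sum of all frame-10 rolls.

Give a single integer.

Answer: 153

Derivation:
Frame 1: STRIKE. 10 + next two rolls (4+6) = 20. Cumulative: 20
Frame 2: SPARE (4+6=10). 10 + next roll (10) = 20. Cumulative: 40
Frame 3: STRIKE. 10 + next two rolls (10+5) = 25. Cumulative: 65
Frame 4: STRIKE. 10 + next two rolls (5+5) = 20. Cumulative: 85
Frame 5: SPARE (5+5=10). 10 + next roll (4) = 14. Cumulative: 99
Frame 6: OPEN (4+4=8). Cumulative: 107
Frame 7: STRIKE. 10 + next two rolls (2+8) = 20. Cumulative: 127
Frame 8: SPARE (2+8=10). 10 + next roll (5) = 15. Cumulative: 142
Frame 9: OPEN (5+0=5). Cumulative: 147
Frame 10: OPEN. Sum of all frame-10 rolls (5+1) = 6. Cumulative: 153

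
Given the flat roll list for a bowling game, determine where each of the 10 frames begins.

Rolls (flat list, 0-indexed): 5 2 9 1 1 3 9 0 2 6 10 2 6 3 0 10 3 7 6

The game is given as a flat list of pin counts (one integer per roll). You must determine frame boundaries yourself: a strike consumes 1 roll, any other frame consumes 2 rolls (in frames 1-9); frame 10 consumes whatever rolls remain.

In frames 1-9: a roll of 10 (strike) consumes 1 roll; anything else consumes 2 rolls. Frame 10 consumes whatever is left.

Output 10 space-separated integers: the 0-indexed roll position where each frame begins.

Frame 1 starts at roll index 0: rolls=5,2 (sum=7), consumes 2 rolls
Frame 2 starts at roll index 2: rolls=9,1 (sum=10), consumes 2 rolls
Frame 3 starts at roll index 4: rolls=1,3 (sum=4), consumes 2 rolls
Frame 4 starts at roll index 6: rolls=9,0 (sum=9), consumes 2 rolls
Frame 5 starts at roll index 8: rolls=2,6 (sum=8), consumes 2 rolls
Frame 6 starts at roll index 10: roll=10 (strike), consumes 1 roll
Frame 7 starts at roll index 11: rolls=2,6 (sum=8), consumes 2 rolls
Frame 8 starts at roll index 13: rolls=3,0 (sum=3), consumes 2 rolls
Frame 9 starts at roll index 15: roll=10 (strike), consumes 1 roll
Frame 10 starts at roll index 16: 3 remaining rolls

Answer: 0 2 4 6 8 10 11 13 15 16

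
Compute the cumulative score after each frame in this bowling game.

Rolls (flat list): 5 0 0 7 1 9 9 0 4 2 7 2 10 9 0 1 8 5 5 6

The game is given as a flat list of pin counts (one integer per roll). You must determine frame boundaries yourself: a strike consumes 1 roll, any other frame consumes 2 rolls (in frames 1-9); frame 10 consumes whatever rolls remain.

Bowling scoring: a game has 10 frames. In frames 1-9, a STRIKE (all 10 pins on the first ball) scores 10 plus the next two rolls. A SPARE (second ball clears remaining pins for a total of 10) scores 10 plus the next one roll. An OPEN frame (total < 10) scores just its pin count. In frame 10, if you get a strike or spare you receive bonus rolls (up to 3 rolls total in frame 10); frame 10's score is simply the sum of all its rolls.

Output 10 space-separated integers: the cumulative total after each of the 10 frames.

Frame 1: OPEN (5+0=5). Cumulative: 5
Frame 2: OPEN (0+7=7). Cumulative: 12
Frame 3: SPARE (1+9=10). 10 + next roll (9) = 19. Cumulative: 31
Frame 4: OPEN (9+0=9). Cumulative: 40
Frame 5: OPEN (4+2=6). Cumulative: 46
Frame 6: OPEN (7+2=9). Cumulative: 55
Frame 7: STRIKE. 10 + next two rolls (9+0) = 19. Cumulative: 74
Frame 8: OPEN (9+0=9). Cumulative: 83
Frame 9: OPEN (1+8=9). Cumulative: 92
Frame 10: SPARE. Sum of all frame-10 rolls (5+5+6) = 16. Cumulative: 108

Answer: 5 12 31 40 46 55 74 83 92 108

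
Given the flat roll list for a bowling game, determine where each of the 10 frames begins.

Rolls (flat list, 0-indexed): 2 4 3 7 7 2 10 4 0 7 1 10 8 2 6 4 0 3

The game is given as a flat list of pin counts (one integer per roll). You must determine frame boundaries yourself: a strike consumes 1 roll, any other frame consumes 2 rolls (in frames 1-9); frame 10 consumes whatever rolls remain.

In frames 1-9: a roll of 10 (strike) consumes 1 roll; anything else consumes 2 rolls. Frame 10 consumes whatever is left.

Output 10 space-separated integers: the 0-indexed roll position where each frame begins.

Answer: 0 2 4 6 7 9 11 12 14 16

Derivation:
Frame 1 starts at roll index 0: rolls=2,4 (sum=6), consumes 2 rolls
Frame 2 starts at roll index 2: rolls=3,7 (sum=10), consumes 2 rolls
Frame 3 starts at roll index 4: rolls=7,2 (sum=9), consumes 2 rolls
Frame 4 starts at roll index 6: roll=10 (strike), consumes 1 roll
Frame 5 starts at roll index 7: rolls=4,0 (sum=4), consumes 2 rolls
Frame 6 starts at roll index 9: rolls=7,1 (sum=8), consumes 2 rolls
Frame 7 starts at roll index 11: roll=10 (strike), consumes 1 roll
Frame 8 starts at roll index 12: rolls=8,2 (sum=10), consumes 2 rolls
Frame 9 starts at roll index 14: rolls=6,4 (sum=10), consumes 2 rolls
Frame 10 starts at roll index 16: 2 remaining rolls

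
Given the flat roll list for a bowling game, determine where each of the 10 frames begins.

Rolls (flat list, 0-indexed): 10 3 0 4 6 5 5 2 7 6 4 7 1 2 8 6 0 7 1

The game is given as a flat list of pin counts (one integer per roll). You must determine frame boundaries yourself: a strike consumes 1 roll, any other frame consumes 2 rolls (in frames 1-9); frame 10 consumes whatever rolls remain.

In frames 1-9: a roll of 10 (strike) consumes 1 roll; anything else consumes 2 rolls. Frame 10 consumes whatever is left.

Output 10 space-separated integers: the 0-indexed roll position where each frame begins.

Answer: 0 1 3 5 7 9 11 13 15 17

Derivation:
Frame 1 starts at roll index 0: roll=10 (strike), consumes 1 roll
Frame 2 starts at roll index 1: rolls=3,0 (sum=3), consumes 2 rolls
Frame 3 starts at roll index 3: rolls=4,6 (sum=10), consumes 2 rolls
Frame 4 starts at roll index 5: rolls=5,5 (sum=10), consumes 2 rolls
Frame 5 starts at roll index 7: rolls=2,7 (sum=9), consumes 2 rolls
Frame 6 starts at roll index 9: rolls=6,4 (sum=10), consumes 2 rolls
Frame 7 starts at roll index 11: rolls=7,1 (sum=8), consumes 2 rolls
Frame 8 starts at roll index 13: rolls=2,8 (sum=10), consumes 2 rolls
Frame 9 starts at roll index 15: rolls=6,0 (sum=6), consumes 2 rolls
Frame 10 starts at roll index 17: 2 remaining rolls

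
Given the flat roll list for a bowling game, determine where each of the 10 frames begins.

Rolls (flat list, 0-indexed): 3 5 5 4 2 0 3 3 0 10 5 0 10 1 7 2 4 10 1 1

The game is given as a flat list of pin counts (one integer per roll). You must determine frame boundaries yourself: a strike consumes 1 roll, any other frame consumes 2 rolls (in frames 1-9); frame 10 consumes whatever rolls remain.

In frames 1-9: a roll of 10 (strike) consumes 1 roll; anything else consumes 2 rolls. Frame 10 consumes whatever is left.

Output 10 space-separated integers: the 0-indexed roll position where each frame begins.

Answer: 0 2 4 6 8 10 12 13 15 17

Derivation:
Frame 1 starts at roll index 0: rolls=3,5 (sum=8), consumes 2 rolls
Frame 2 starts at roll index 2: rolls=5,4 (sum=9), consumes 2 rolls
Frame 3 starts at roll index 4: rolls=2,0 (sum=2), consumes 2 rolls
Frame 4 starts at roll index 6: rolls=3,3 (sum=6), consumes 2 rolls
Frame 5 starts at roll index 8: rolls=0,10 (sum=10), consumes 2 rolls
Frame 6 starts at roll index 10: rolls=5,0 (sum=5), consumes 2 rolls
Frame 7 starts at roll index 12: roll=10 (strike), consumes 1 roll
Frame 8 starts at roll index 13: rolls=1,7 (sum=8), consumes 2 rolls
Frame 9 starts at roll index 15: rolls=2,4 (sum=6), consumes 2 rolls
Frame 10 starts at roll index 17: 3 remaining rolls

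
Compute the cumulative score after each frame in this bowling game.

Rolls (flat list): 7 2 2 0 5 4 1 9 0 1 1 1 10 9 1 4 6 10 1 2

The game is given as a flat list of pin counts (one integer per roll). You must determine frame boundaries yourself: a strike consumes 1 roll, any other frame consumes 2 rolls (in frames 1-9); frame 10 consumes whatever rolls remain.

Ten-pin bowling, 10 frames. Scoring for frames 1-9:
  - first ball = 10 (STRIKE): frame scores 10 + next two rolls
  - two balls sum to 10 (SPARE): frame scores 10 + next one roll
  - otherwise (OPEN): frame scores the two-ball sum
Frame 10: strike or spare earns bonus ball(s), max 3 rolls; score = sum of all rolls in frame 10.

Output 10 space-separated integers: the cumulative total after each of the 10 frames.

Answer: 9 11 20 30 31 33 53 67 87 100

Derivation:
Frame 1: OPEN (7+2=9). Cumulative: 9
Frame 2: OPEN (2+0=2). Cumulative: 11
Frame 3: OPEN (5+4=9). Cumulative: 20
Frame 4: SPARE (1+9=10). 10 + next roll (0) = 10. Cumulative: 30
Frame 5: OPEN (0+1=1). Cumulative: 31
Frame 6: OPEN (1+1=2). Cumulative: 33
Frame 7: STRIKE. 10 + next two rolls (9+1) = 20. Cumulative: 53
Frame 8: SPARE (9+1=10). 10 + next roll (4) = 14. Cumulative: 67
Frame 9: SPARE (4+6=10). 10 + next roll (10) = 20. Cumulative: 87
Frame 10: STRIKE. Sum of all frame-10 rolls (10+1+2) = 13. Cumulative: 100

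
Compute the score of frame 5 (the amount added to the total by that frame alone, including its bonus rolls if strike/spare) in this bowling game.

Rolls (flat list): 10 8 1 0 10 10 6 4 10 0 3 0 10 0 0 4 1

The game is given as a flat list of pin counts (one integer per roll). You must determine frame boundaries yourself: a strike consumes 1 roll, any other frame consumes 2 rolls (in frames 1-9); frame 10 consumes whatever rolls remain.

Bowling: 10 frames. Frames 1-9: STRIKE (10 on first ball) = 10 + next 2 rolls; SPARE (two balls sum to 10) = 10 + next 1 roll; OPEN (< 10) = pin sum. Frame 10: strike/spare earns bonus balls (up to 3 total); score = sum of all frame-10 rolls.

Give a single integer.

Answer: 20

Derivation:
Frame 1: STRIKE. 10 + next two rolls (8+1) = 19. Cumulative: 19
Frame 2: OPEN (8+1=9). Cumulative: 28
Frame 3: SPARE (0+10=10). 10 + next roll (10) = 20. Cumulative: 48
Frame 4: STRIKE. 10 + next two rolls (6+4) = 20. Cumulative: 68
Frame 5: SPARE (6+4=10). 10 + next roll (10) = 20. Cumulative: 88
Frame 6: STRIKE. 10 + next two rolls (0+3) = 13. Cumulative: 101
Frame 7: OPEN (0+3=3). Cumulative: 104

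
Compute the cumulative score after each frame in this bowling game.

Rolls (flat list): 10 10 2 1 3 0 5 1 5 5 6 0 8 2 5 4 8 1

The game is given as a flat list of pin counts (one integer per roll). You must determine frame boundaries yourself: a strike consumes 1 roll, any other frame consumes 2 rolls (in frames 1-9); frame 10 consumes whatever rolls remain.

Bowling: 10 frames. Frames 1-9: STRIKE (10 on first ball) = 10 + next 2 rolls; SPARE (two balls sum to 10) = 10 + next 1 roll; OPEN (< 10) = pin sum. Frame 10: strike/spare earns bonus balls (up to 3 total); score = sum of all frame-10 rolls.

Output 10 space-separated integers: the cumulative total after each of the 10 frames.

Answer: 22 35 38 41 47 63 69 84 93 102

Derivation:
Frame 1: STRIKE. 10 + next two rolls (10+2) = 22. Cumulative: 22
Frame 2: STRIKE. 10 + next two rolls (2+1) = 13. Cumulative: 35
Frame 3: OPEN (2+1=3). Cumulative: 38
Frame 4: OPEN (3+0=3). Cumulative: 41
Frame 5: OPEN (5+1=6). Cumulative: 47
Frame 6: SPARE (5+5=10). 10 + next roll (6) = 16. Cumulative: 63
Frame 7: OPEN (6+0=6). Cumulative: 69
Frame 8: SPARE (8+2=10). 10 + next roll (5) = 15. Cumulative: 84
Frame 9: OPEN (5+4=9). Cumulative: 93
Frame 10: OPEN. Sum of all frame-10 rolls (8+1) = 9. Cumulative: 102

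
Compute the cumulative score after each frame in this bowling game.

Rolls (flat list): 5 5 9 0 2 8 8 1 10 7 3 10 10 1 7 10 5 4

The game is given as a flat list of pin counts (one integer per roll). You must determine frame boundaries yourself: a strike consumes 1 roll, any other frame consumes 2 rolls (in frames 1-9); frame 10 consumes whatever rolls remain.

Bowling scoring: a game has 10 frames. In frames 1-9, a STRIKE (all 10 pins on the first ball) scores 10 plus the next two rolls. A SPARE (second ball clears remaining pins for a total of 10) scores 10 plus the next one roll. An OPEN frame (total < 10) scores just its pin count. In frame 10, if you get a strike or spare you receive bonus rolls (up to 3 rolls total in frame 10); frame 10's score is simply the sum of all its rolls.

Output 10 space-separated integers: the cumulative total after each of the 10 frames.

Frame 1: SPARE (5+5=10). 10 + next roll (9) = 19. Cumulative: 19
Frame 2: OPEN (9+0=9). Cumulative: 28
Frame 3: SPARE (2+8=10). 10 + next roll (8) = 18. Cumulative: 46
Frame 4: OPEN (8+1=9). Cumulative: 55
Frame 5: STRIKE. 10 + next two rolls (7+3) = 20. Cumulative: 75
Frame 6: SPARE (7+3=10). 10 + next roll (10) = 20. Cumulative: 95
Frame 7: STRIKE. 10 + next two rolls (10+1) = 21. Cumulative: 116
Frame 8: STRIKE. 10 + next two rolls (1+7) = 18. Cumulative: 134
Frame 9: OPEN (1+7=8). Cumulative: 142
Frame 10: STRIKE. Sum of all frame-10 rolls (10+5+4) = 19. Cumulative: 161

Answer: 19 28 46 55 75 95 116 134 142 161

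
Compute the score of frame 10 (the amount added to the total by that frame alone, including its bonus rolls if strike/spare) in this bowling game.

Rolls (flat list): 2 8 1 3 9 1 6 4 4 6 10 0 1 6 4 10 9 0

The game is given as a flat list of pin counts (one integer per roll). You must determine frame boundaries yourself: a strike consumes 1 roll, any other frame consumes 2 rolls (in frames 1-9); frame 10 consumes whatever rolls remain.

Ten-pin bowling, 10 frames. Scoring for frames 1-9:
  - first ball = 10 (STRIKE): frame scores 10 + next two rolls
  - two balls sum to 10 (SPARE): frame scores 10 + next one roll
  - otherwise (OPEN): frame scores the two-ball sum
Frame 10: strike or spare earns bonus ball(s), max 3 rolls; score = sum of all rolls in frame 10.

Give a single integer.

Answer: 9

Derivation:
Frame 1: SPARE (2+8=10). 10 + next roll (1) = 11. Cumulative: 11
Frame 2: OPEN (1+3=4). Cumulative: 15
Frame 3: SPARE (9+1=10). 10 + next roll (6) = 16. Cumulative: 31
Frame 4: SPARE (6+4=10). 10 + next roll (4) = 14. Cumulative: 45
Frame 5: SPARE (4+6=10). 10 + next roll (10) = 20. Cumulative: 65
Frame 6: STRIKE. 10 + next two rolls (0+1) = 11. Cumulative: 76
Frame 7: OPEN (0+1=1). Cumulative: 77
Frame 8: SPARE (6+4=10). 10 + next roll (10) = 20. Cumulative: 97
Frame 9: STRIKE. 10 + next two rolls (9+0) = 19. Cumulative: 116
Frame 10: OPEN. Sum of all frame-10 rolls (9+0) = 9. Cumulative: 125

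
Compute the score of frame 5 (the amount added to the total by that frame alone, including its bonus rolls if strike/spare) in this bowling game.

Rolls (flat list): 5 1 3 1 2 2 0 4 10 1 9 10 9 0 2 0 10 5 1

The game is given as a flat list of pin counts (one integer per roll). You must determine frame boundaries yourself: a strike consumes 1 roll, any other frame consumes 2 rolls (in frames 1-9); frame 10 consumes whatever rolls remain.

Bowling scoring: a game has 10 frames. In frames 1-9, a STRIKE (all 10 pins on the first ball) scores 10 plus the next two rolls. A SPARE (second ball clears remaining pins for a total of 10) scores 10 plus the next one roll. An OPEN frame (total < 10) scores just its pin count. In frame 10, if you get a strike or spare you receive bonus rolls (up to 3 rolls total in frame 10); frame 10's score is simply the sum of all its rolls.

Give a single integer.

Answer: 20

Derivation:
Frame 1: OPEN (5+1=6). Cumulative: 6
Frame 2: OPEN (3+1=4). Cumulative: 10
Frame 3: OPEN (2+2=4). Cumulative: 14
Frame 4: OPEN (0+4=4). Cumulative: 18
Frame 5: STRIKE. 10 + next two rolls (1+9) = 20. Cumulative: 38
Frame 6: SPARE (1+9=10). 10 + next roll (10) = 20. Cumulative: 58
Frame 7: STRIKE. 10 + next two rolls (9+0) = 19. Cumulative: 77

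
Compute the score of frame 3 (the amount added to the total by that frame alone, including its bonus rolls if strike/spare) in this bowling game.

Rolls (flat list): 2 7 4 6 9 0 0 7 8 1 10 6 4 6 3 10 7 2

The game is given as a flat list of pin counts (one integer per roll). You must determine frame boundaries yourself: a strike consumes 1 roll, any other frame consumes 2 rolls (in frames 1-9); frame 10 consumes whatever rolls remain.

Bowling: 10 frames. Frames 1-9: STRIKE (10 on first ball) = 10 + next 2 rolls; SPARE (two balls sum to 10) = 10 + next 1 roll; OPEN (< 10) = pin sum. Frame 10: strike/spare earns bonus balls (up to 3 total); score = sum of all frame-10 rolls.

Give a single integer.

Frame 1: OPEN (2+7=9). Cumulative: 9
Frame 2: SPARE (4+6=10). 10 + next roll (9) = 19. Cumulative: 28
Frame 3: OPEN (9+0=9). Cumulative: 37
Frame 4: OPEN (0+7=7). Cumulative: 44
Frame 5: OPEN (8+1=9). Cumulative: 53

Answer: 9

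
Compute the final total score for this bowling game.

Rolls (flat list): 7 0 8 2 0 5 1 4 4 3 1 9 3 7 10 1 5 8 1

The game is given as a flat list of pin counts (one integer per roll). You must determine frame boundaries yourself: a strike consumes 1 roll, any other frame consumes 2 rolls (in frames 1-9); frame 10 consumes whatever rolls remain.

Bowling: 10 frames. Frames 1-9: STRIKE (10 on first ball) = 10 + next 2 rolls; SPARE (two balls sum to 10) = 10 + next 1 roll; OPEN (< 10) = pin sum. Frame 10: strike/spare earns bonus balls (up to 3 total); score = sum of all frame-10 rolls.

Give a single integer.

Frame 1: OPEN (7+0=7). Cumulative: 7
Frame 2: SPARE (8+2=10). 10 + next roll (0) = 10. Cumulative: 17
Frame 3: OPEN (0+5=5). Cumulative: 22
Frame 4: OPEN (1+4=5). Cumulative: 27
Frame 5: OPEN (4+3=7). Cumulative: 34
Frame 6: SPARE (1+9=10). 10 + next roll (3) = 13. Cumulative: 47
Frame 7: SPARE (3+7=10). 10 + next roll (10) = 20. Cumulative: 67
Frame 8: STRIKE. 10 + next two rolls (1+5) = 16. Cumulative: 83
Frame 9: OPEN (1+5=6). Cumulative: 89
Frame 10: OPEN. Sum of all frame-10 rolls (8+1) = 9. Cumulative: 98

Answer: 98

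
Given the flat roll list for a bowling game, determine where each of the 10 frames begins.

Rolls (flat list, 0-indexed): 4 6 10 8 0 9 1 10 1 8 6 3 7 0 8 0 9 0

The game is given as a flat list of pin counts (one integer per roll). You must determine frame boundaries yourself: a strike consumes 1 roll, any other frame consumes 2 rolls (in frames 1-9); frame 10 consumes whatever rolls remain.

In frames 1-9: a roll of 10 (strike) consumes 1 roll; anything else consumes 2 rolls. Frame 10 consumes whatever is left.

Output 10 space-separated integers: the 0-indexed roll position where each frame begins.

Answer: 0 2 3 5 7 8 10 12 14 16

Derivation:
Frame 1 starts at roll index 0: rolls=4,6 (sum=10), consumes 2 rolls
Frame 2 starts at roll index 2: roll=10 (strike), consumes 1 roll
Frame 3 starts at roll index 3: rolls=8,0 (sum=8), consumes 2 rolls
Frame 4 starts at roll index 5: rolls=9,1 (sum=10), consumes 2 rolls
Frame 5 starts at roll index 7: roll=10 (strike), consumes 1 roll
Frame 6 starts at roll index 8: rolls=1,8 (sum=9), consumes 2 rolls
Frame 7 starts at roll index 10: rolls=6,3 (sum=9), consumes 2 rolls
Frame 8 starts at roll index 12: rolls=7,0 (sum=7), consumes 2 rolls
Frame 9 starts at roll index 14: rolls=8,0 (sum=8), consumes 2 rolls
Frame 10 starts at roll index 16: 2 remaining rolls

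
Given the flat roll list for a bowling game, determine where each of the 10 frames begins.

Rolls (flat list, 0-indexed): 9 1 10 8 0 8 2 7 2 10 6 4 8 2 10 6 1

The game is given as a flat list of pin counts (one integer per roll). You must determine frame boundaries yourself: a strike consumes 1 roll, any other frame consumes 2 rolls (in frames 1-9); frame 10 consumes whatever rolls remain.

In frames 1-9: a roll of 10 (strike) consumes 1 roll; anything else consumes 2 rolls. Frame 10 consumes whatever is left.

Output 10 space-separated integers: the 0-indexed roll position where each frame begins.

Answer: 0 2 3 5 7 9 10 12 14 15

Derivation:
Frame 1 starts at roll index 0: rolls=9,1 (sum=10), consumes 2 rolls
Frame 2 starts at roll index 2: roll=10 (strike), consumes 1 roll
Frame 3 starts at roll index 3: rolls=8,0 (sum=8), consumes 2 rolls
Frame 4 starts at roll index 5: rolls=8,2 (sum=10), consumes 2 rolls
Frame 5 starts at roll index 7: rolls=7,2 (sum=9), consumes 2 rolls
Frame 6 starts at roll index 9: roll=10 (strike), consumes 1 roll
Frame 7 starts at roll index 10: rolls=6,4 (sum=10), consumes 2 rolls
Frame 8 starts at roll index 12: rolls=8,2 (sum=10), consumes 2 rolls
Frame 9 starts at roll index 14: roll=10 (strike), consumes 1 roll
Frame 10 starts at roll index 15: 2 remaining rolls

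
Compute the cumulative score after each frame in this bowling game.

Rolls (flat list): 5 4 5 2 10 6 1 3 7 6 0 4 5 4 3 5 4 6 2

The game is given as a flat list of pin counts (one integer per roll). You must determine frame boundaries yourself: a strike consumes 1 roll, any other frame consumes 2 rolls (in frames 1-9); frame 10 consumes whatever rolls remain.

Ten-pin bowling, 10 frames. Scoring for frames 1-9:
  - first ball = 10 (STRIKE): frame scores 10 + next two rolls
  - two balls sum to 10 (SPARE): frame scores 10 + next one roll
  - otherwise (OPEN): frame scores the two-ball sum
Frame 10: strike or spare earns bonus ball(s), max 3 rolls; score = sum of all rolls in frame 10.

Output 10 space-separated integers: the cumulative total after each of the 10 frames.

Answer: 9 16 33 40 56 62 71 78 87 95

Derivation:
Frame 1: OPEN (5+4=9). Cumulative: 9
Frame 2: OPEN (5+2=7). Cumulative: 16
Frame 3: STRIKE. 10 + next two rolls (6+1) = 17. Cumulative: 33
Frame 4: OPEN (6+1=7). Cumulative: 40
Frame 5: SPARE (3+7=10). 10 + next roll (6) = 16. Cumulative: 56
Frame 6: OPEN (6+0=6). Cumulative: 62
Frame 7: OPEN (4+5=9). Cumulative: 71
Frame 8: OPEN (4+3=7). Cumulative: 78
Frame 9: OPEN (5+4=9). Cumulative: 87
Frame 10: OPEN. Sum of all frame-10 rolls (6+2) = 8. Cumulative: 95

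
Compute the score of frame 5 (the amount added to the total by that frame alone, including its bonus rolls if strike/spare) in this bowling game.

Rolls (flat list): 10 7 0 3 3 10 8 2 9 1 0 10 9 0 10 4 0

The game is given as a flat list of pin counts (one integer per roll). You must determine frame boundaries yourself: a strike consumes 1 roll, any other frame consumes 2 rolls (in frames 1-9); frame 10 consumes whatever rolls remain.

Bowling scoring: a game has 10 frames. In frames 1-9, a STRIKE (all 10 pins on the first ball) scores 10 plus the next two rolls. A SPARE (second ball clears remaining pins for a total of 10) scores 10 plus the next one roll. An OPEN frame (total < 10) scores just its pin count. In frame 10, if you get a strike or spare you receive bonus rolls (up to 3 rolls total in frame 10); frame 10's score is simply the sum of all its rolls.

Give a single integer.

Frame 1: STRIKE. 10 + next two rolls (7+0) = 17. Cumulative: 17
Frame 2: OPEN (7+0=7). Cumulative: 24
Frame 3: OPEN (3+3=6). Cumulative: 30
Frame 4: STRIKE. 10 + next two rolls (8+2) = 20. Cumulative: 50
Frame 5: SPARE (8+2=10). 10 + next roll (9) = 19. Cumulative: 69
Frame 6: SPARE (9+1=10). 10 + next roll (0) = 10. Cumulative: 79
Frame 7: SPARE (0+10=10). 10 + next roll (9) = 19. Cumulative: 98

Answer: 19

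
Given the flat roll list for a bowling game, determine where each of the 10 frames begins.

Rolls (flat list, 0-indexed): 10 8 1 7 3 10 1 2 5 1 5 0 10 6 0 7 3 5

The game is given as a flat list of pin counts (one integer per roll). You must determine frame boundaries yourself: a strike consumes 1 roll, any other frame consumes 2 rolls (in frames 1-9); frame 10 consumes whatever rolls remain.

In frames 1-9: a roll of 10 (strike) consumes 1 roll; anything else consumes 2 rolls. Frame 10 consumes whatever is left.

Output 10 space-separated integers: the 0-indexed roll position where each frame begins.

Answer: 0 1 3 5 6 8 10 12 13 15

Derivation:
Frame 1 starts at roll index 0: roll=10 (strike), consumes 1 roll
Frame 2 starts at roll index 1: rolls=8,1 (sum=9), consumes 2 rolls
Frame 3 starts at roll index 3: rolls=7,3 (sum=10), consumes 2 rolls
Frame 4 starts at roll index 5: roll=10 (strike), consumes 1 roll
Frame 5 starts at roll index 6: rolls=1,2 (sum=3), consumes 2 rolls
Frame 6 starts at roll index 8: rolls=5,1 (sum=6), consumes 2 rolls
Frame 7 starts at roll index 10: rolls=5,0 (sum=5), consumes 2 rolls
Frame 8 starts at roll index 12: roll=10 (strike), consumes 1 roll
Frame 9 starts at roll index 13: rolls=6,0 (sum=6), consumes 2 rolls
Frame 10 starts at roll index 15: 3 remaining rolls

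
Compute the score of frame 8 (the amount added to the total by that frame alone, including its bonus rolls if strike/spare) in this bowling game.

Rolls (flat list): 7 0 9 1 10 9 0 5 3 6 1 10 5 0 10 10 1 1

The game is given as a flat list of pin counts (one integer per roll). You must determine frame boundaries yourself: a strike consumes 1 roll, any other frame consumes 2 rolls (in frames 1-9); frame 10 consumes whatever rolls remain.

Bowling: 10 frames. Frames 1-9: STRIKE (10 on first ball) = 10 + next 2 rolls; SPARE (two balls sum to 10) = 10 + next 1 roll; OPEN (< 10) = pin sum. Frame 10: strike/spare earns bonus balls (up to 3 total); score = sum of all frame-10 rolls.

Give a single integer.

Frame 1: OPEN (7+0=7). Cumulative: 7
Frame 2: SPARE (9+1=10). 10 + next roll (10) = 20. Cumulative: 27
Frame 3: STRIKE. 10 + next two rolls (9+0) = 19. Cumulative: 46
Frame 4: OPEN (9+0=9). Cumulative: 55
Frame 5: OPEN (5+3=8). Cumulative: 63
Frame 6: OPEN (6+1=7). Cumulative: 70
Frame 7: STRIKE. 10 + next two rolls (5+0) = 15. Cumulative: 85
Frame 8: OPEN (5+0=5). Cumulative: 90
Frame 9: STRIKE. 10 + next two rolls (10+1) = 21. Cumulative: 111
Frame 10: STRIKE. Sum of all frame-10 rolls (10+1+1) = 12. Cumulative: 123

Answer: 5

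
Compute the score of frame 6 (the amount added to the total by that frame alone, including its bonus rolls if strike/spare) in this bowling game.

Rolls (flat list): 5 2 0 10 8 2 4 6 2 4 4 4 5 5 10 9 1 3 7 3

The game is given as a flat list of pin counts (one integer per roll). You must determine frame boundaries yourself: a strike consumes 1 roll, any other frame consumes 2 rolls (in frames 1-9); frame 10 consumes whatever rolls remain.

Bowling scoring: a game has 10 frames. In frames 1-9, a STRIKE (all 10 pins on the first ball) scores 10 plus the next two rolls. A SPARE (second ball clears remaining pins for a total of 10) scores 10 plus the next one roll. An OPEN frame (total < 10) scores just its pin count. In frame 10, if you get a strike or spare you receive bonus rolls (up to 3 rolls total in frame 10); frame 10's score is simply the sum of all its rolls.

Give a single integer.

Answer: 8

Derivation:
Frame 1: OPEN (5+2=7). Cumulative: 7
Frame 2: SPARE (0+10=10). 10 + next roll (8) = 18. Cumulative: 25
Frame 3: SPARE (8+2=10). 10 + next roll (4) = 14. Cumulative: 39
Frame 4: SPARE (4+6=10). 10 + next roll (2) = 12. Cumulative: 51
Frame 5: OPEN (2+4=6). Cumulative: 57
Frame 6: OPEN (4+4=8). Cumulative: 65
Frame 7: SPARE (5+5=10). 10 + next roll (10) = 20. Cumulative: 85
Frame 8: STRIKE. 10 + next two rolls (9+1) = 20. Cumulative: 105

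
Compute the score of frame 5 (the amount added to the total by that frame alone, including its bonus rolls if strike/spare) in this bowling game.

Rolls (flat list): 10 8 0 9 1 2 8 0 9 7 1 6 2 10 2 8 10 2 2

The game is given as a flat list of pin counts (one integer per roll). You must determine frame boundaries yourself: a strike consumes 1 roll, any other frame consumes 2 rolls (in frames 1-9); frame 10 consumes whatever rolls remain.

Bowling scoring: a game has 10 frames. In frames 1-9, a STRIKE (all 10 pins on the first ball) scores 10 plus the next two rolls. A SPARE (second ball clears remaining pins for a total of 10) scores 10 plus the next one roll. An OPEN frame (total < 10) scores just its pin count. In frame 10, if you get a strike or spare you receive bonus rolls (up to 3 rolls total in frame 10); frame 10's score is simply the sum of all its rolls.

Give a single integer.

Answer: 9

Derivation:
Frame 1: STRIKE. 10 + next two rolls (8+0) = 18. Cumulative: 18
Frame 2: OPEN (8+0=8). Cumulative: 26
Frame 3: SPARE (9+1=10). 10 + next roll (2) = 12. Cumulative: 38
Frame 4: SPARE (2+8=10). 10 + next roll (0) = 10. Cumulative: 48
Frame 5: OPEN (0+9=9). Cumulative: 57
Frame 6: OPEN (7+1=8). Cumulative: 65
Frame 7: OPEN (6+2=8). Cumulative: 73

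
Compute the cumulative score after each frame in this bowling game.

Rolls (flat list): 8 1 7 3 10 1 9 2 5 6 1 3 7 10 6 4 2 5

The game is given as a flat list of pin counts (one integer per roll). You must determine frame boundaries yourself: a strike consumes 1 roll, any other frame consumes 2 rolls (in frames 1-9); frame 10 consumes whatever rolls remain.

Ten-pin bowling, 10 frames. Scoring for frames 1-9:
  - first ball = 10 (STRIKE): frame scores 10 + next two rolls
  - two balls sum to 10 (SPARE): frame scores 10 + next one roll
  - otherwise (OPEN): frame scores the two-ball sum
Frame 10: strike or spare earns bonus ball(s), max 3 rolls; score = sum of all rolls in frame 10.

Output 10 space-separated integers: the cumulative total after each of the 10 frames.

Answer: 9 29 49 61 68 75 95 115 127 134

Derivation:
Frame 1: OPEN (8+1=9). Cumulative: 9
Frame 2: SPARE (7+3=10). 10 + next roll (10) = 20. Cumulative: 29
Frame 3: STRIKE. 10 + next two rolls (1+9) = 20. Cumulative: 49
Frame 4: SPARE (1+9=10). 10 + next roll (2) = 12. Cumulative: 61
Frame 5: OPEN (2+5=7). Cumulative: 68
Frame 6: OPEN (6+1=7). Cumulative: 75
Frame 7: SPARE (3+7=10). 10 + next roll (10) = 20. Cumulative: 95
Frame 8: STRIKE. 10 + next two rolls (6+4) = 20. Cumulative: 115
Frame 9: SPARE (6+4=10). 10 + next roll (2) = 12. Cumulative: 127
Frame 10: OPEN. Sum of all frame-10 rolls (2+5) = 7. Cumulative: 134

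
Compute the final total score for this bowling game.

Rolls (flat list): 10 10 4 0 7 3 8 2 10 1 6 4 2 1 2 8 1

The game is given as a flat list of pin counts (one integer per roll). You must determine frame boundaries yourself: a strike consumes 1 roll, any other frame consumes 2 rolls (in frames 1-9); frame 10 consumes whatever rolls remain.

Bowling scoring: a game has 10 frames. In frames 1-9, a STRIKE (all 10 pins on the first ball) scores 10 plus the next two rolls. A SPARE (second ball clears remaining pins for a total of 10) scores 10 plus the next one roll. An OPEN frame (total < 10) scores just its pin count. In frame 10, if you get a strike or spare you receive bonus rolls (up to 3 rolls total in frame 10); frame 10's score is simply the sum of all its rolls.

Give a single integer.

Answer: 122

Derivation:
Frame 1: STRIKE. 10 + next two rolls (10+4) = 24. Cumulative: 24
Frame 2: STRIKE. 10 + next two rolls (4+0) = 14. Cumulative: 38
Frame 3: OPEN (4+0=4). Cumulative: 42
Frame 4: SPARE (7+3=10). 10 + next roll (8) = 18. Cumulative: 60
Frame 5: SPARE (8+2=10). 10 + next roll (10) = 20. Cumulative: 80
Frame 6: STRIKE. 10 + next two rolls (1+6) = 17. Cumulative: 97
Frame 7: OPEN (1+6=7). Cumulative: 104
Frame 8: OPEN (4+2=6). Cumulative: 110
Frame 9: OPEN (1+2=3). Cumulative: 113
Frame 10: OPEN. Sum of all frame-10 rolls (8+1) = 9. Cumulative: 122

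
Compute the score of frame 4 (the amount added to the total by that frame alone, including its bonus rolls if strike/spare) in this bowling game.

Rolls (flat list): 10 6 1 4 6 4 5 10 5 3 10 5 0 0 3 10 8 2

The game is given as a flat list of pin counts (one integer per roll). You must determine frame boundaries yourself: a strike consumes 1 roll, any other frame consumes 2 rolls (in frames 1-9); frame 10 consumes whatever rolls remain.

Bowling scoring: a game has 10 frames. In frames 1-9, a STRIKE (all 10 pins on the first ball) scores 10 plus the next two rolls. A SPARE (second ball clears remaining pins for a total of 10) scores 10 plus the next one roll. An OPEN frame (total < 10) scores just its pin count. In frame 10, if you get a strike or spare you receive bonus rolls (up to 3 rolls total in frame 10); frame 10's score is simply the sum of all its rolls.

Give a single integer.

Answer: 9

Derivation:
Frame 1: STRIKE. 10 + next two rolls (6+1) = 17. Cumulative: 17
Frame 2: OPEN (6+1=7). Cumulative: 24
Frame 3: SPARE (4+6=10). 10 + next roll (4) = 14. Cumulative: 38
Frame 4: OPEN (4+5=9). Cumulative: 47
Frame 5: STRIKE. 10 + next two rolls (5+3) = 18. Cumulative: 65
Frame 6: OPEN (5+3=8). Cumulative: 73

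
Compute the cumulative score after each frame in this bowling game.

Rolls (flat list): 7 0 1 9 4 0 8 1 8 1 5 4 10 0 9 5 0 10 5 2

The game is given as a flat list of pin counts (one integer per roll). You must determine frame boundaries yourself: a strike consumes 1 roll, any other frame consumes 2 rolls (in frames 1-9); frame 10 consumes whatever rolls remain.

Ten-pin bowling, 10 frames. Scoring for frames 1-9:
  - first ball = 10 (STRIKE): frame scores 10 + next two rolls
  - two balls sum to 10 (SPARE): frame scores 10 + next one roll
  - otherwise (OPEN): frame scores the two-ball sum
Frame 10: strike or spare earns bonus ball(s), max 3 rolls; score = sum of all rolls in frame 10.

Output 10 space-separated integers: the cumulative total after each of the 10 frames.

Frame 1: OPEN (7+0=7). Cumulative: 7
Frame 2: SPARE (1+9=10). 10 + next roll (4) = 14. Cumulative: 21
Frame 3: OPEN (4+0=4). Cumulative: 25
Frame 4: OPEN (8+1=9). Cumulative: 34
Frame 5: OPEN (8+1=9). Cumulative: 43
Frame 6: OPEN (5+4=9). Cumulative: 52
Frame 7: STRIKE. 10 + next two rolls (0+9) = 19. Cumulative: 71
Frame 8: OPEN (0+9=9). Cumulative: 80
Frame 9: OPEN (5+0=5). Cumulative: 85
Frame 10: STRIKE. Sum of all frame-10 rolls (10+5+2) = 17. Cumulative: 102

Answer: 7 21 25 34 43 52 71 80 85 102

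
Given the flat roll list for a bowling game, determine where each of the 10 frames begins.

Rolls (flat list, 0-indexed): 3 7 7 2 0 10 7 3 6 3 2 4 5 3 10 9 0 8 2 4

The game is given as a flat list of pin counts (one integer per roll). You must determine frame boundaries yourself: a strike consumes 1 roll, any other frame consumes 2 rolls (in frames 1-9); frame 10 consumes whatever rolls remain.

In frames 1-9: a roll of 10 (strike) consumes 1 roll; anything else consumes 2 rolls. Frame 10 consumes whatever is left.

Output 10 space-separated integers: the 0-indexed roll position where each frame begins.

Answer: 0 2 4 6 8 10 12 14 15 17

Derivation:
Frame 1 starts at roll index 0: rolls=3,7 (sum=10), consumes 2 rolls
Frame 2 starts at roll index 2: rolls=7,2 (sum=9), consumes 2 rolls
Frame 3 starts at roll index 4: rolls=0,10 (sum=10), consumes 2 rolls
Frame 4 starts at roll index 6: rolls=7,3 (sum=10), consumes 2 rolls
Frame 5 starts at roll index 8: rolls=6,3 (sum=9), consumes 2 rolls
Frame 6 starts at roll index 10: rolls=2,4 (sum=6), consumes 2 rolls
Frame 7 starts at roll index 12: rolls=5,3 (sum=8), consumes 2 rolls
Frame 8 starts at roll index 14: roll=10 (strike), consumes 1 roll
Frame 9 starts at roll index 15: rolls=9,0 (sum=9), consumes 2 rolls
Frame 10 starts at roll index 17: 3 remaining rolls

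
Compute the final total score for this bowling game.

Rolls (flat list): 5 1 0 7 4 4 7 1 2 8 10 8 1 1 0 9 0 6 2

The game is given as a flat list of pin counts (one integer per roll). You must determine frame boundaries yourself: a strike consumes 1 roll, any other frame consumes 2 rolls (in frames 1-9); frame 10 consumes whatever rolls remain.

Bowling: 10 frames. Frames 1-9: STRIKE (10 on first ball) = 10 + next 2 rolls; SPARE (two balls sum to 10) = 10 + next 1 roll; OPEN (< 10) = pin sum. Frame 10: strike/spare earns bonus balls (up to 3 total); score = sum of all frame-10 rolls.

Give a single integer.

Answer: 95

Derivation:
Frame 1: OPEN (5+1=6). Cumulative: 6
Frame 2: OPEN (0+7=7). Cumulative: 13
Frame 3: OPEN (4+4=8). Cumulative: 21
Frame 4: OPEN (7+1=8). Cumulative: 29
Frame 5: SPARE (2+8=10). 10 + next roll (10) = 20. Cumulative: 49
Frame 6: STRIKE. 10 + next two rolls (8+1) = 19. Cumulative: 68
Frame 7: OPEN (8+1=9). Cumulative: 77
Frame 8: OPEN (1+0=1). Cumulative: 78
Frame 9: OPEN (9+0=9). Cumulative: 87
Frame 10: OPEN. Sum of all frame-10 rolls (6+2) = 8. Cumulative: 95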